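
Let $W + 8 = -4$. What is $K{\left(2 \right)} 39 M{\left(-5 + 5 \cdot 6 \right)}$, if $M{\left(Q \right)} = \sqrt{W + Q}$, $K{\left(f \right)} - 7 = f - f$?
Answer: $273 \sqrt{13} \approx 984.32$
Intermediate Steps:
$W = -12$ ($W = -8 - 4 = -12$)
$K{\left(f \right)} = 7$ ($K{\left(f \right)} = 7 + \left(f - f\right) = 7 + 0 = 7$)
$M{\left(Q \right)} = \sqrt{-12 + Q}$
$K{\left(2 \right)} 39 M{\left(-5 + 5 \cdot 6 \right)} = 7 \cdot 39 \sqrt{-12 + \left(-5 + 5 \cdot 6\right)} = 273 \sqrt{-12 + \left(-5 + 30\right)} = 273 \sqrt{-12 + 25} = 273 \sqrt{13}$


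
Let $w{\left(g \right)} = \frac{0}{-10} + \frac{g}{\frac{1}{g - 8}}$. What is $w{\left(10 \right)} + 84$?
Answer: $104$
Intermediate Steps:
$w{\left(g \right)} = g \left(-8 + g\right)$ ($w{\left(g \right)} = 0 \left(- \frac{1}{10}\right) + \frac{g}{\frac{1}{-8 + g}} = 0 + g \left(-8 + g\right) = g \left(-8 + g\right)$)
$w{\left(10 \right)} + 84 = 10 \left(-8 + 10\right) + 84 = 10 \cdot 2 + 84 = 20 + 84 = 104$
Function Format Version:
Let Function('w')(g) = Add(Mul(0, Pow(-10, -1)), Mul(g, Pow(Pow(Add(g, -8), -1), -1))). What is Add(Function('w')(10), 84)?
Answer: 104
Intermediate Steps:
Function('w')(g) = Mul(g, Add(-8, g)) (Function('w')(g) = Add(Mul(0, Rational(-1, 10)), Mul(g, Pow(Pow(Add(-8, g), -1), -1))) = Add(0, Mul(g, Add(-8, g))) = Mul(g, Add(-8, g)))
Add(Function('w')(10), 84) = Add(Mul(10, Add(-8, 10)), 84) = Add(Mul(10, 2), 84) = Add(20, 84) = 104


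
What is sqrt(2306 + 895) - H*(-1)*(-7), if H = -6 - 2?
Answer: 56 + sqrt(3201) ≈ 112.58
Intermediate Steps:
H = -8
sqrt(2306 + 895) - H*(-1)*(-7) = sqrt(2306 + 895) - (-8*(-1))*(-7) = sqrt(3201) - 8*(-7) = sqrt(3201) - 1*(-56) = sqrt(3201) + 56 = 56 + sqrt(3201)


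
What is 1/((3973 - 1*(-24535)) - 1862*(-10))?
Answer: 1/47128 ≈ 2.1219e-5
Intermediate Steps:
1/((3973 - 1*(-24535)) - 1862*(-10)) = 1/((3973 + 24535) + 18620) = 1/(28508 + 18620) = 1/47128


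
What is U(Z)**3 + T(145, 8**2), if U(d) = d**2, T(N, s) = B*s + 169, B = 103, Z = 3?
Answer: 7490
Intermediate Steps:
T(N, s) = 169 + 103*s (T(N, s) = 103*s + 169 = 169 + 103*s)
U(Z)**3 + T(145, 8**2) = (3**2)**3 + (169 + 103*8**2) = 9**3 + (169 + 103*64) = 729 + (169 + 6592) = 729 + 6761 = 7490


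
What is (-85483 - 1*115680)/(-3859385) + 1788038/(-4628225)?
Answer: -170562840313/510345775475 ≈ -0.33421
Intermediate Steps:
(-85483 - 1*115680)/(-3859385) + 1788038/(-4628225) = (-85483 - 115680)*(-1/3859385) + 1788038*(-1/4628225) = -201163*(-1/3859385) - 255434/661175 = 201163/3859385 - 255434/661175 = -170562840313/510345775475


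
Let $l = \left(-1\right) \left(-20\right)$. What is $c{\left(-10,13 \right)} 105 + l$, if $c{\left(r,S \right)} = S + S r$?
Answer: $-12265$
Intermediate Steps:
$l = 20$
$c{\left(-10,13 \right)} 105 + l = 13 \left(1 - 10\right) 105 + 20 = 13 \left(-9\right) 105 + 20 = \left(-117\right) 105 + 20 = -12285 + 20 = -12265$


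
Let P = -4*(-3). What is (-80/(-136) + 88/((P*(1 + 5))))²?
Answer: 76729/23409 ≈ 3.2778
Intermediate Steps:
P = 12
(-80/(-136) + 88/((P*(1 + 5))))² = (-80/(-136) + 88/((12*(1 + 5))))² = (-80*(-1/136) + 88/((12*6)))² = (10/17 + 88/72)² = (10/17 + 88*(1/72))² = (10/17 + 11/9)² = (277/153)² = 76729/23409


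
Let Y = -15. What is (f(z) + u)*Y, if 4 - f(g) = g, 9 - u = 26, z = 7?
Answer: 300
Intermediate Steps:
u = -17 (u = 9 - 1*26 = 9 - 26 = -17)
f(g) = 4 - g
(f(z) + u)*Y = ((4 - 1*7) - 17)*(-15) = ((4 - 7) - 17)*(-15) = (-3 - 17)*(-15) = -20*(-15) = 300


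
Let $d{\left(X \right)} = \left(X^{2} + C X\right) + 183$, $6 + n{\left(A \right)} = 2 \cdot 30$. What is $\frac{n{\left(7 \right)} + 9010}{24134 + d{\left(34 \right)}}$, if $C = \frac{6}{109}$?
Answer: $\frac{987976}{2776761} \approx 0.3558$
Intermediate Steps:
$n{\left(A \right)} = 54$ ($n{\left(A \right)} = -6 + 2 \cdot 30 = -6 + 60 = 54$)
$C = \frac{6}{109}$ ($C = 6 \cdot \frac{1}{109} = \frac{6}{109} \approx 0.055046$)
$d{\left(X \right)} = 183 + X^{2} + \frac{6 X}{109}$ ($d{\left(X \right)} = \left(X^{2} + \frac{6 X}{109}\right) + 183 = 183 + X^{2} + \frac{6 X}{109}$)
$\frac{n{\left(7 \right)} + 9010}{24134 + d{\left(34 \right)}} = \frac{54 + 9010}{24134 + \left(183 + 34^{2} + \frac{6}{109} \cdot 34\right)} = \frac{9064}{24134 + \left(183 + 1156 + \frac{204}{109}\right)} = \frac{9064}{24134 + \frac{146155}{109}} = \frac{9064}{\frac{2776761}{109}} = 9064 \cdot \frac{109}{2776761} = \frac{987976}{2776761}$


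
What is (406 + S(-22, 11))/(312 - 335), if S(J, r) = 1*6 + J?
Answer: -390/23 ≈ -16.957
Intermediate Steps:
S(J, r) = 6 + J
(406 + S(-22, 11))/(312 - 335) = (406 + (6 - 22))/(312 - 335) = (406 - 16)/(-23) = 390*(-1/23) = -390/23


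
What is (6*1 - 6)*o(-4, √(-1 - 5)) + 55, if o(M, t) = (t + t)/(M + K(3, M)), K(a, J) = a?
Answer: 55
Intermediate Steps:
o(M, t) = 2*t/(3 + M) (o(M, t) = (t + t)/(M + 3) = (2*t)/(3 + M) = 2*t/(3 + M))
(6*1 - 6)*o(-4, √(-1 - 5)) + 55 = (6*1 - 6)*(2*√(-1 - 5)/(3 - 4)) + 55 = (6 - 6)*(2*√(-6)/(-1)) + 55 = 0*(2*(I*√6)*(-1)) + 55 = 0*(-2*I*√6) + 55 = 0 + 55 = 55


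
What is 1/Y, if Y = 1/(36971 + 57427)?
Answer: 94398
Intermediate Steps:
Y = 1/94398 ≈ 1.0593e-5
1/Y = 1/(1/94398) = 94398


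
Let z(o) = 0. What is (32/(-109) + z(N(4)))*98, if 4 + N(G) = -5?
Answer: -3136/109 ≈ -28.771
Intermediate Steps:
N(G) = -9 (N(G) = -4 - 5 = -9)
(32/(-109) + z(N(4)))*98 = (32/(-109) + 0)*98 = (32*(-1/109) + 0)*98 = (-32/109 + 0)*98 = -32/109*98 = -3136/109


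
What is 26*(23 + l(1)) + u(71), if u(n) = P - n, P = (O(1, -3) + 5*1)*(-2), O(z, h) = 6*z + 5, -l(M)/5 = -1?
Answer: 625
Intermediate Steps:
l(M) = 5 (l(M) = -5*(-1) = 5)
O(z, h) = 5 + 6*z
P = -32 (P = ((5 + 6*1) + 5*1)*(-2) = ((5 + 6) + 5)*(-2) = (11 + 5)*(-2) = 16*(-2) = -32)
u(n) = -32 - n
26*(23 + l(1)) + u(71) = 26*(23 + 5) + (-32 - 1*71) = 26*28 + (-32 - 71) = 728 - 103 = 625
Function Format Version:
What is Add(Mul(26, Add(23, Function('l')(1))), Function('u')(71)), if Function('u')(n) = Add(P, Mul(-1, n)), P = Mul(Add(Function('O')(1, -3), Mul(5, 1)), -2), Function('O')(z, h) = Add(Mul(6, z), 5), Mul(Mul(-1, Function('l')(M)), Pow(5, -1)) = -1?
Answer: 625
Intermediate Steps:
Function('l')(M) = 5 (Function('l')(M) = Mul(-5, -1) = 5)
Function('O')(z, h) = Add(5, Mul(6, z))
P = -32 (P = Mul(Add(Add(5, Mul(6, 1)), Mul(5, 1)), -2) = Mul(Add(Add(5, 6), 5), -2) = Mul(Add(11, 5), -2) = Mul(16, -2) = -32)
Function('u')(n) = Add(-32, Mul(-1, n))
Add(Mul(26, Add(23, Function('l')(1))), Function('u')(71)) = Add(Mul(26, Add(23, 5)), Add(-32, Mul(-1, 71))) = Add(Mul(26, 28), Add(-32, -71)) = Add(728, -103) = 625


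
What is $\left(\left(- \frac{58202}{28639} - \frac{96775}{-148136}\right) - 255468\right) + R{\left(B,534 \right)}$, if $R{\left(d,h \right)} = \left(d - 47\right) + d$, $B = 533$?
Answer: $- \frac{1079497311528143}{4242466904} \approx -2.5445 \cdot 10^{5}$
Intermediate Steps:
$R{\left(d,h \right)} = -47 + 2 d$ ($R{\left(d,h \right)} = \left(-47 + d\right) + d = -47 + 2 d$)
$\left(\left(- \frac{58202}{28639} - \frac{96775}{-148136}\right) - 255468\right) + R{\left(B,534 \right)} = \left(\left(- \frac{58202}{28639} - \frac{96775}{-148136}\right) - 255468\right) + \left(-47 + 2 \cdot 533\right) = \left(\left(\left(-58202\right) \frac{1}{28639} - - \frac{96775}{148136}\right) - 255468\right) + \left(-47 + 1066\right) = \left(\left(- \frac{58202}{28639} + \frac{96775}{148136}\right) - 255468\right) + 1019 = \left(- \frac{5850272247}{4242466904} - 255468\right) + 1019 = - \frac{1083820385303319}{4242466904} + 1019 = - \frac{1079497311528143}{4242466904}$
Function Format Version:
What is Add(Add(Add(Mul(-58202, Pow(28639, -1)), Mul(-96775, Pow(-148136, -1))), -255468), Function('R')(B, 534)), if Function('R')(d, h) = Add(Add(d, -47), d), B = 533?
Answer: Rational(-1079497311528143, 4242466904) ≈ -2.5445e+5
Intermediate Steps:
Function('R')(d, h) = Add(-47, Mul(2, d)) (Function('R')(d, h) = Add(Add(-47, d), d) = Add(-47, Mul(2, d)))
Add(Add(Add(Mul(-58202, Pow(28639, -1)), Mul(-96775, Pow(-148136, -1))), -255468), Function('R')(B, 534)) = Add(Add(Add(Mul(-58202, Pow(28639, -1)), Mul(-96775, Pow(-148136, -1))), -255468), Add(-47, Mul(2, 533))) = Add(Add(Add(Mul(-58202, Rational(1, 28639)), Mul(-96775, Rational(-1, 148136))), -255468), Add(-47, 1066)) = Add(Add(Add(Rational(-58202, 28639), Rational(96775, 148136)), -255468), 1019) = Add(Add(Rational(-5850272247, 4242466904), -255468), 1019) = Add(Rational(-1083820385303319, 4242466904), 1019) = Rational(-1079497311528143, 4242466904)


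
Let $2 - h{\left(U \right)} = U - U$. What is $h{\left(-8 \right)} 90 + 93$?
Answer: $273$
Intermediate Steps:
$h{\left(U \right)} = 2$ ($h{\left(U \right)} = 2 - \left(U - U\right) = 2 - 0 = 2 + 0 = 2$)
$h{\left(-8 \right)} 90 + 93 = 2 \cdot 90 + 93 = 180 + 93 = 273$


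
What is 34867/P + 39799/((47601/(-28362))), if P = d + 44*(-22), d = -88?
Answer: -132627842155/5585184 ≈ -23746.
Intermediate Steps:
P = -1056 (P = -88 + 44*(-22) = -88 - 968 = -1056)
34867/P + 39799/((47601/(-28362))) = 34867/(-1056) + 39799/((47601/(-28362))) = 34867*(-1/1056) + 39799/((47601*(-1/28362))) = -34867/1056 + 39799/(-15867/9454) = -34867/1056 + 39799*(-9454/15867) = -34867/1056 - 376259746/15867 = -132627842155/5585184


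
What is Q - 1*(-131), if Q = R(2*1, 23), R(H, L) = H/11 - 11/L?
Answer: 33068/253 ≈ 130.70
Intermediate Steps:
R(H, L) = -11/L + H/11 (R(H, L) = H*(1/11) - 11/L = H/11 - 11/L = -11/L + H/11)
Q = -75/253 (Q = -11/23 + (2*1)/11 = -11*1/23 + (1/11)*2 = -11/23 + 2/11 = -75/253 ≈ -0.29644)
Q - 1*(-131) = -75/253 - 1*(-131) = -75/253 + 131 = 33068/253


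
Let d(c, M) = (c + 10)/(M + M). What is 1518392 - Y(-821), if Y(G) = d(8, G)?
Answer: 1246599841/821 ≈ 1.5184e+6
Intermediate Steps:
d(c, M) = (10 + c)/(2*M) (d(c, M) = (10 + c)/((2*M)) = (10 + c)*(1/(2*M)) = (10 + c)/(2*M))
Y(G) = 9/G (Y(G) = (10 + 8)/(2*G) = (1/2)*18/G = 9/G)
1518392 - Y(-821) = 1518392 - 9/(-821) = 1518392 - 9*(-1)/821 = 1518392 - 1*(-9/821) = 1518392 + 9/821 = 1246599841/821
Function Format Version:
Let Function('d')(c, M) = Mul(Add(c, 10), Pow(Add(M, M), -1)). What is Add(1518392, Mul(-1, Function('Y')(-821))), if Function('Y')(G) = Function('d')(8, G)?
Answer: Rational(1246599841, 821) ≈ 1.5184e+6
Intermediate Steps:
Function('d')(c, M) = Mul(Rational(1, 2), Pow(M, -1), Add(10, c)) (Function('d')(c, M) = Mul(Add(10, c), Pow(Mul(2, M), -1)) = Mul(Add(10, c), Mul(Rational(1, 2), Pow(M, -1))) = Mul(Rational(1, 2), Pow(M, -1), Add(10, c)))
Function('Y')(G) = Mul(9, Pow(G, -1)) (Function('Y')(G) = Mul(Rational(1, 2), Pow(G, -1), Add(10, 8)) = Mul(Rational(1, 2), Pow(G, -1), 18) = Mul(9, Pow(G, -1)))
Add(1518392, Mul(-1, Function('Y')(-821))) = Add(1518392, Mul(-1, Mul(9, Pow(-821, -1)))) = Add(1518392, Mul(-1, Mul(9, Rational(-1, 821)))) = Add(1518392, Mul(-1, Rational(-9, 821))) = Add(1518392, Rational(9, 821)) = Rational(1246599841, 821)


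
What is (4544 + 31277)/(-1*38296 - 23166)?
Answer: -35821/61462 ≈ -0.58282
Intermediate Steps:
(4544 + 31277)/(-1*38296 - 23166) = 35821/(-38296 - 23166) = 35821/(-61462) = 35821*(-1/61462) = -35821/61462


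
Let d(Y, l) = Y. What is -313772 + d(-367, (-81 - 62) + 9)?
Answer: -314139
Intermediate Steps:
-313772 + d(-367, (-81 - 62) + 9) = -313772 - 367 = -314139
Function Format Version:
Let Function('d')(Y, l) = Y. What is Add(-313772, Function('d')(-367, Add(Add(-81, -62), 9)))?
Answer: -314139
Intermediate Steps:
Add(-313772, Function('d')(-367, Add(Add(-81, -62), 9))) = Add(-313772, -367) = -314139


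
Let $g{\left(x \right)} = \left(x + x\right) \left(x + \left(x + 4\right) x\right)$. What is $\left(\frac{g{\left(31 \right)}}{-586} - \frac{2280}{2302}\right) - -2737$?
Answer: $\frac{882880075}{337243} \approx 2617.9$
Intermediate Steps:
$g{\left(x \right)} = 2 x \left(x + x \left(4 + x\right)\right)$ ($g{\left(x \right)} = 2 x \left(x + \left(4 + x\right) x\right) = 2 x \left(x + x \left(4 + x\right)\right)$)
$\left(\frac{g{\left(31 \right)}}{-586} - \frac{2280}{2302}\right) - -2737 = \left(\frac{2 \cdot 31^{2} \left(5 + 31\right)}{-586} - \frac{2280}{2302}\right) - -2737 = \left(2 \cdot 961 \cdot 36 \left(- \frac{1}{586}\right) - \frac{1140}{1151}\right) + 2737 = \left(69192 \left(- \frac{1}{586}\right) - \frac{1140}{1151}\right) + 2737 = \left(- \frac{34596}{293} - \frac{1140}{1151}\right) + 2737 = - \frac{40154016}{337243} + 2737 = \frac{882880075}{337243}$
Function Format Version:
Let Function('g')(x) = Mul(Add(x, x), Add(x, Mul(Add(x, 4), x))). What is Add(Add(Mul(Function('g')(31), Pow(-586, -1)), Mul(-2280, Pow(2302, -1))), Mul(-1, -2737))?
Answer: Rational(882880075, 337243) ≈ 2617.9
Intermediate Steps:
Function('g')(x) = Mul(2, x, Add(x, Mul(x, Add(4, x)))) (Function('g')(x) = Mul(Mul(2, x), Add(x, Mul(Add(4, x), x))) = Mul(Mul(2, x), Add(x, Mul(x, Add(4, x)))) = Mul(2, x, Add(x, Mul(x, Add(4, x)))))
Add(Add(Mul(Function('g')(31), Pow(-586, -1)), Mul(-2280, Pow(2302, -1))), Mul(-1, -2737)) = Add(Add(Mul(Mul(2, Pow(31, 2), Add(5, 31)), Pow(-586, -1)), Mul(-2280, Pow(2302, -1))), Mul(-1, -2737)) = Add(Add(Mul(Mul(2, 961, 36), Rational(-1, 586)), Mul(-2280, Rational(1, 2302))), 2737) = Add(Add(Mul(69192, Rational(-1, 586)), Rational(-1140, 1151)), 2737) = Add(Add(Rational(-34596, 293), Rational(-1140, 1151)), 2737) = Add(Rational(-40154016, 337243), 2737) = Rational(882880075, 337243)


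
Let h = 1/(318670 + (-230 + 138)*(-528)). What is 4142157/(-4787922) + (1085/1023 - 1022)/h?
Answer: -1795163889837281/4787922 ≈ -3.7494e+8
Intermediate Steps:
h = 1/367246 (h = 1/(318670 - 92*(-528)) = 1/(318670 + 48576) = 1/367246 ≈ 2.7230e-6)
4142157/(-4787922) + (1085/1023 - 1022)/h = 4142157/(-4787922) + (1085/1023 - 1022)/(1/367246) = 4142157*(-1/4787922) + (1085*(1/1023) - 1022)*367246 = -1380719/1595974 + (35/33 - 1022)*367246 = -1380719/1595974 - 33691/33*367246 = -1380719/1595974 - 1124807726/3 = -1795163889837281/4787922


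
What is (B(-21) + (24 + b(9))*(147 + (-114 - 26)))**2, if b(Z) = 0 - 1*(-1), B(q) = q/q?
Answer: 30976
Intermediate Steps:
B(q) = 1
b(Z) = 1 (b(Z) = 0 + 1 = 1)
(B(-21) + (24 + b(9))*(147 + (-114 - 26)))**2 = (1 + (24 + 1)*(147 + (-114 - 26)))**2 = (1 + 25*(147 - 140))**2 = (1 + 25*7)**2 = (1 + 175)**2 = 176**2 = 30976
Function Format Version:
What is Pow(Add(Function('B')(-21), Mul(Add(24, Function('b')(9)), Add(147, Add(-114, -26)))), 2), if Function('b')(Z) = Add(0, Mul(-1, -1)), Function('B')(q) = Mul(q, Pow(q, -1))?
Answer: 30976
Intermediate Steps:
Function('B')(q) = 1
Function('b')(Z) = 1 (Function('b')(Z) = Add(0, 1) = 1)
Pow(Add(Function('B')(-21), Mul(Add(24, Function('b')(9)), Add(147, Add(-114, -26)))), 2) = Pow(Add(1, Mul(Add(24, 1), Add(147, Add(-114, -26)))), 2) = Pow(Add(1, Mul(25, Add(147, -140))), 2) = Pow(Add(1, Mul(25, 7)), 2) = Pow(Add(1, 175), 2) = Pow(176, 2) = 30976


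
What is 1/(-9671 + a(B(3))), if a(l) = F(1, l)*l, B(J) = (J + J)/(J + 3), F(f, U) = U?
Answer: -1/9670 ≈ -0.00010341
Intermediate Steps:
B(J) = 2*J/(3 + J) (B(J) = (2*J)/(3 + J) = 2*J/(3 + J))
a(l) = l² (a(l) = l*l = l²)
1/(-9671 + a(B(3))) = 1/(-9671 + (2*3/(3 + 3))²) = 1/(-9671 + (2*3/6)²) = 1/(-9671 + (2*3*(⅙))²) = 1/(-9671 + 1²) = 1/(-9671 + 1) = 1/(-9670) = -1/9670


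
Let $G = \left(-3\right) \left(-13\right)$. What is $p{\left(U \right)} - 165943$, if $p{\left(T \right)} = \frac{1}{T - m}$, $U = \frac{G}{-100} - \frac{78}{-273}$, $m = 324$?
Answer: $- \frac{37647986939}{226873} \approx -1.6594 \cdot 10^{5}$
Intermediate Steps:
$G = 39$
$U = - \frac{73}{700}$ ($U = \frac{39}{-100} - \frac{78}{-273} = 39 \left(- \frac{1}{100}\right) - - \frac{2}{7} = - \frac{39}{100} + \frac{2}{7} = - \frac{73}{700} \approx -0.10429$)
$p{\left(T \right)} = \frac{1}{-324 + T}$ ($p{\left(T \right)} = \frac{1}{T - 324} = \frac{1}{-324 + T}$)
$p{\left(U \right)} - 165943 = \frac{1}{-324 - \frac{73}{700}} - 165943 = \frac{1}{- \frac{226873}{700}} - 165943 = - \frac{700}{226873} - 165943 = - \frac{37647986939}{226873}$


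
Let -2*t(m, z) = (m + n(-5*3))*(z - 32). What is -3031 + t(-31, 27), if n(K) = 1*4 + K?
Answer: -3136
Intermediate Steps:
n(K) = 4 + K
t(m, z) = -(-32 + z)*(-11 + m)/2 (t(m, z) = -(m + (4 - 5*3))*(z - 32)/2 = -(m + (4 - 15))*(-32 + z)/2 = -(m - 11)*(-32 + z)/2 = -(-11 + m)*(-32 + z)/2 = -(-32 + z)*(-11 + m)/2)
-3031 + t(-31, 27) = -3031 + (-176 + 16*(-31) + (11/2)*27 - ½*(-31)*27) = -3031 + (-176 - 496 + 297/2 + 837/2) = -3031 - 105 = -3136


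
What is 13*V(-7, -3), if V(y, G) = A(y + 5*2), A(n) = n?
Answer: 39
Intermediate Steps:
V(y, G) = 10 + y (V(y, G) = y + 5*2 = y + 10 = 10 + y)
13*V(-7, -3) = 13*(10 - 7) = 13*3 = 39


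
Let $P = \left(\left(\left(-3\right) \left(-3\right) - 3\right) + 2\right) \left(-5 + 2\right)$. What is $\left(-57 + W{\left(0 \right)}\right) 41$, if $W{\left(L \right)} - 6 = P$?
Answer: $-3075$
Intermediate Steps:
$P = -24$ ($P = \left(\left(9 - 3\right) + 2\right) \left(-3\right) = \left(6 + 2\right) \left(-3\right) = 8 \left(-3\right) = -24$)
$W{\left(L \right)} = -18$ ($W{\left(L \right)} = 6 - 24 = -18$)
$\left(-57 + W{\left(0 \right)}\right) 41 = \left(-57 - 18\right) 41 = \left(-75\right) 41 = -3075$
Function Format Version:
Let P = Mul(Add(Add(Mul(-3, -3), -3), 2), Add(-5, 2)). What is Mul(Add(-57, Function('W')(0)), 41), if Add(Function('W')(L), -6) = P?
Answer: -3075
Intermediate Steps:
P = -24 (P = Mul(Add(Add(9, -3), 2), -3) = Mul(Add(6, 2), -3) = Mul(8, -3) = -24)
Function('W')(L) = -18 (Function('W')(L) = Add(6, -24) = -18)
Mul(Add(-57, Function('W')(0)), 41) = Mul(Add(-57, -18), 41) = Mul(-75, 41) = -3075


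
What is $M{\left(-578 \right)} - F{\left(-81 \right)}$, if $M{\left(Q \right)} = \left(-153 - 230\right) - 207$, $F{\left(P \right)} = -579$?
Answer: $-11$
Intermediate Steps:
$M{\left(Q \right)} = -590$ ($M{\left(Q \right)} = -383 - 207 = -590$)
$M{\left(-578 \right)} - F{\left(-81 \right)} = -590 - -579 = -590 + 579 = -11$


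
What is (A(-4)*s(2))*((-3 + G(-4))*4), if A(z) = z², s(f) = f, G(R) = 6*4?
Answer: 2688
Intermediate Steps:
G(R) = 24
(A(-4)*s(2))*((-3 + G(-4))*4) = ((-4)²*2)*((-3 + 24)*4) = (16*2)*(21*4) = 32*84 = 2688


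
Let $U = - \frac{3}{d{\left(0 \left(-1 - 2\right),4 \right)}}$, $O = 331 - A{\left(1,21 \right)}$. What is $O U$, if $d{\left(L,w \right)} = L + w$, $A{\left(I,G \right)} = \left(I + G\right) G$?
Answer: $\frac{393}{4} \approx 98.25$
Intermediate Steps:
$A{\left(I,G \right)} = G \left(G + I\right)$ ($A{\left(I,G \right)} = \left(G + I\right) G = G \left(G + I\right)$)
$O = -131$ ($O = 331 - 21 \left(21 + 1\right) = 331 - 21 \cdot 22 = 331 - 462 = -131$)
$U = - \frac{3}{4}$ ($U = - \frac{3}{0 \left(-1 - 2\right) + 4} = - \frac{3}{0 \left(-3\right) + 4} = - \frac{3}{0 + 4} = - \frac{3}{4} \approx -0.75$)
$O U = \left(-131\right) \left(- \frac{3}{4}\right) = \frac{393}{4}$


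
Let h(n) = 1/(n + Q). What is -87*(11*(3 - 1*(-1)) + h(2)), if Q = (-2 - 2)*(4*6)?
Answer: -359745/94 ≈ -3827.1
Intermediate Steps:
Q = -96 (Q = -4*24 = -96)
h(n) = 1/(-96 + n) (h(n) = 1/(n - 96) = 1/(-96 + n))
-87*(11*(3 - 1*(-1)) + h(2)) = -87*(11*(3 - 1*(-1)) + 1/(-96 + 2)) = -87*(11*(3 + 1) + 1/(-94)) = -87*(11*4 - 1/94) = -87*(44 - 1/94) = -87*4135/94 = -359745/94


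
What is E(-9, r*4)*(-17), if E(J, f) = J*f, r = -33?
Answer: -20196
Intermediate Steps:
E(-9, r*4)*(-17) = -(-297)*4*(-17) = -9*(-132)*(-17) = 1188*(-17) = -20196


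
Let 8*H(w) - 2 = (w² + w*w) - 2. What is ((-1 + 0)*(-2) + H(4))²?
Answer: 36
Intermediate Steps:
H(w) = w²/4 (H(w) = ¼ + ((w² + w*w) - 2)/8 = ¼ + ((w² + w²) - 2)/8 = ¼ + (2*w² - 2)/8 = ¼ + (-2 + 2*w²)/8 = ¼ + (-¼ + w²/4) = w²/4)
((-1 + 0)*(-2) + H(4))² = ((-1 + 0)*(-2) + (¼)*4²)² = (-1*(-2) + (¼)*16)² = (2 + 4)² = 6² = 36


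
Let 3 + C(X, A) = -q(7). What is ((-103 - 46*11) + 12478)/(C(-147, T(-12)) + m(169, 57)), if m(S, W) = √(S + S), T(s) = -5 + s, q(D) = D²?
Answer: -1826/7 - 913*√2/14 ≈ -353.08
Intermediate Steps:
m(S, W) = √2*√S (m(S, W) = √(2*S) = √2*√S)
C(X, A) = -52 (C(X, A) = -3 - 1*7² = -3 - 1*49 = -3 - 49 = -52)
((-103 - 46*11) + 12478)/(C(-147, T(-12)) + m(169, 57)) = ((-103 - 46*11) + 12478)/(-52 + √2*√169) = ((-103 - 506) + 12478)/(-52 + √2*13) = (-609 + 12478)/(-52 + 13*√2) = 11869/(-52 + 13*√2)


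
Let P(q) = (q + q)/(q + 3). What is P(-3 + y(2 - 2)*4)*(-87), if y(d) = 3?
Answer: -261/2 ≈ -130.50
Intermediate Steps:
P(q) = 2*q/(3 + q) (P(q) = (2*q)/(3 + q) = 2*q/(3 + q))
P(-3 + y(2 - 2)*4)*(-87) = (2*(-3 + 3*4)/(3 + (-3 + 3*4)))*(-87) = (2*(-3 + 12)/(3 + (-3 + 12)))*(-87) = (2*9/(3 + 9))*(-87) = (2*9/12)*(-87) = (2*9*(1/12))*(-87) = (3/2)*(-87) = -261/2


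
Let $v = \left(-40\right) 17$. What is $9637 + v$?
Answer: $8957$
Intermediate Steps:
$v = -680$
$9637 + v = 9637 - 680 = 8957$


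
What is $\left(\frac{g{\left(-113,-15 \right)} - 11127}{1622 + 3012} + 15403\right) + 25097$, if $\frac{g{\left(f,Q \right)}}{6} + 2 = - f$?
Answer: $\frac{187666539}{4634} \approx 40498.0$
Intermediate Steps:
$g{\left(f,Q \right)} = -12 - 6 f$ ($g{\left(f,Q \right)} = -12 + 6 \left(- f\right) = -12 - 6 f$)
$\left(\frac{g{\left(-113,-15 \right)} - 11127}{1622 + 3012} + 15403\right) + 25097 = \left(\frac{\left(-12 - -678\right) - 11127}{1622 + 3012} + 15403\right) + 25097 = \left(\frac{\left(-12 + 678\right) - 11127}{4634} + 15403\right) + 25097 = \left(\left(666 - 11127\right) \frac{1}{4634} + 15403\right) + 25097 = \left(\left(-10461\right) \frac{1}{4634} + 15403\right) + 25097 = \left(- \frac{10461}{4634} + 15403\right) + 25097 = \frac{71367041}{4634} + 25097 = \frac{187666539}{4634}$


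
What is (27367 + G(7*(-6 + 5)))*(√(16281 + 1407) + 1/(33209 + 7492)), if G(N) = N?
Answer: 9120/13567 + 54720*√4422 ≈ 3.6388e+6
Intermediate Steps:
(27367 + G(7*(-6 + 5)))*(√(16281 + 1407) + 1/(33209 + 7492)) = (27367 + 7*(-6 + 5))*(√(16281 + 1407) + 1/(33209 + 7492)) = (27367 + 7*(-1))*(√17688 + 1/40701) = (27367 - 7)*(2*√4422 + 1/40701) = 27360*(1/40701 + 2*√4422) = 9120/13567 + 54720*√4422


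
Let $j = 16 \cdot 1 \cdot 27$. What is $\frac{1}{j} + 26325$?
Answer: $\frac{11372401}{432} \approx 26325.0$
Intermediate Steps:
$j = 432$ ($j = 16 \cdot 27 = 432$)
$\frac{1}{j} + 26325 = \frac{1}{432} + 26325 = \frac{11372401}{432}$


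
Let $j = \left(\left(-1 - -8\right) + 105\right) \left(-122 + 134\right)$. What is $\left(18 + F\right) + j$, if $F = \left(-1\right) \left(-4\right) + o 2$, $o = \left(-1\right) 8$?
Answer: $1350$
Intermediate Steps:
$o = -8$
$F = -12$ ($F = \left(-1\right) \left(-4\right) - 16 = 4 - 16 = -12$)
$j = 1344$ ($j = \left(\left(-1 + 8\right) + 105\right) 12 = \left(7 + 105\right) 12 = 112 \cdot 12 = 1344$)
$\left(18 + F\right) + j = \left(18 - 12\right) + 1344 = 6 + 1344 = 1350$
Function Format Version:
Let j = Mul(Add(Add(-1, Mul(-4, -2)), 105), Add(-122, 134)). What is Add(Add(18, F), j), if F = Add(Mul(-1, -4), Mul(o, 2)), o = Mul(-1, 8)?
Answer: 1350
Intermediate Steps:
o = -8
F = -12 (F = Add(Mul(-1, -4), Mul(-8, 2)) = Add(4, -16) = -12)
j = 1344 (j = Mul(Add(Add(-1, 8), 105), 12) = Mul(Add(7, 105), 12) = Mul(112, 12) = 1344)
Add(Add(18, F), j) = Add(Add(18, -12), 1344) = Add(6, 1344) = 1350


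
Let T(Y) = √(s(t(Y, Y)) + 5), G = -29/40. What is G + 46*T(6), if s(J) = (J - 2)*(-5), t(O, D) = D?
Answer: -29/40 + 46*I*√15 ≈ -0.725 + 178.16*I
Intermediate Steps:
G = -29/40 (G = -29*1/40 = -29/40 ≈ -0.72500)
s(J) = 10 - 5*J (s(J) = (-2 + J)*(-5) = 10 - 5*J)
T(Y) = √(15 - 5*Y) (T(Y) = √((10 - 5*Y) + 5) = √(15 - 5*Y))
G + 46*T(6) = -29/40 + 46*√(15 - 5*6) = -29/40 + 46*√(15 - 30) = -29/40 + 46*√(-15) = -29/40 + 46*(I*√15) = -29/40 + 46*I*√15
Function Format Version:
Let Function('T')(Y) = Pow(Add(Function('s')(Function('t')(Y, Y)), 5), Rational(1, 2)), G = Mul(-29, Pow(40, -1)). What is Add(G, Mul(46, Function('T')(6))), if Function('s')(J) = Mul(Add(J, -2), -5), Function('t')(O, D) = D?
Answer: Add(Rational(-29, 40), Mul(46, I, Pow(15, Rational(1, 2)))) ≈ Add(-0.72500, Mul(178.16, I))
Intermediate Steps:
G = Rational(-29, 40) (G = Mul(-29, Rational(1, 40)) = Rational(-29, 40) ≈ -0.72500)
Function('s')(J) = Add(10, Mul(-5, J)) (Function('s')(J) = Mul(Add(-2, J), -5) = Add(10, Mul(-5, J)))
Function('T')(Y) = Pow(Add(15, Mul(-5, Y)), Rational(1, 2)) (Function('T')(Y) = Pow(Add(Add(10, Mul(-5, Y)), 5), Rational(1, 2)) = Pow(Add(15, Mul(-5, Y)), Rational(1, 2)))
Add(G, Mul(46, Function('T')(6))) = Add(Rational(-29, 40), Mul(46, Pow(Add(15, Mul(-5, 6)), Rational(1, 2)))) = Add(Rational(-29, 40), Mul(46, Pow(Add(15, -30), Rational(1, 2)))) = Add(Rational(-29, 40), Mul(46, Pow(-15, Rational(1, 2)))) = Add(Rational(-29, 40), Mul(46, Mul(I, Pow(15, Rational(1, 2))))) = Add(Rational(-29, 40), Mul(46, I, Pow(15, Rational(1, 2))))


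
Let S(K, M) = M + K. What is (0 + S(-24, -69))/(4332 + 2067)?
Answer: -31/2133 ≈ -0.014534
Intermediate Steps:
S(K, M) = K + M
(0 + S(-24, -69))/(4332 + 2067) = (0 + (-24 - 69))/(4332 + 2067) = (0 - 93)/6399 = -93*1/6399 = -31/2133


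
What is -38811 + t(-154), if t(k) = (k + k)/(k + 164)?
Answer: -194209/5 ≈ -38842.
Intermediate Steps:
t(k) = 2*k/(164 + k) (t(k) = (2*k)/(164 + k) = 2*k/(164 + k))
-38811 + t(-154) = -38811 + 2*(-154)/(164 - 154) = -38811 + 2*(-154)/10 = -38811 + 2*(-154)*(⅒) = -38811 - 154/5 = -194209/5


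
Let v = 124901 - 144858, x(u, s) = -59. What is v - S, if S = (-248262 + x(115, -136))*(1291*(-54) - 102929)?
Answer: -42870902360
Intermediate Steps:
S = 42870882403 (S = (-248262 - 59)*(1291*(-54) - 102929) = -248321*(-69714 - 102929) = -248321*(-172643) = 42870882403)
v = -19957
v - S = -19957 - 1*42870882403 = -19957 - 42870882403 = -42870902360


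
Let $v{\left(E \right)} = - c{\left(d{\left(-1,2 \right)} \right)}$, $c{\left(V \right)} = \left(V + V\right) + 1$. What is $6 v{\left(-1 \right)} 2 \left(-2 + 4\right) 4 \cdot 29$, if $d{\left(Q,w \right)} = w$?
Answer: $-13920$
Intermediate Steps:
$c{\left(V \right)} = 1 + 2 V$ ($c{\left(V \right)} = 2 V + 1 = 1 + 2 V$)
$v{\left(E \right)} = -5$ ($v{\left(E \right)} = - (1 + 2 \cdot 2) = - (1 + 4) = \left(-1\right) 5 = -5$)
$6 v{\left(-1 \right)} 2 \left(-2 + 4\right) 4 \cdot 29 = 6 \left(-5\right) 2 \left(-2 + 4\right) 4 \cdot 29 = \left(-30\right) 2 \cdot 2 \cdot 4 \cdot 29 = \left(-60\right) 8 \cdot 29 = \left(-480\right) 29 = -13920$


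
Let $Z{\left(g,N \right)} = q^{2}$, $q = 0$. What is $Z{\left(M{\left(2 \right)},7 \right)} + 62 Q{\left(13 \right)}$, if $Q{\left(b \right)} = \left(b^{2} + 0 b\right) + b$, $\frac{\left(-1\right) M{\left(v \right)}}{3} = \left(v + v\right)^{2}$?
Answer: $11284$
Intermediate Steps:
$M{\left(v \right)} = - 12 v^{2}$ ($M{\left(v \right)} = - 3 \left(v + v\right)^{2} = - 3 \left(2 v\right)^{2} = - 3 \cdot 4 v^{2} = - 12 v^{2}$)
$Q{\left(b \right)} = b + b^{2}$ ($Q{\left(b \right)} = \left(b^{2} + 0\right) + b = b^{2} + b = b + b^{2}$)
$Z{\left(g,N \right)} = 0$ ($Z{\left(g,N \right)} = 0^{2} = 0$)
$Z{\left(M{\left(2 \right)},7 \right)} + 62 Q{\left(13 \right)} = 0 + 62 \cdot 13 \left(1 + 13\right) = 0 + 62 \cdot 13 \cdot 14 = 0 + 62 \cdot 182 = 0 + 11284 = 11284$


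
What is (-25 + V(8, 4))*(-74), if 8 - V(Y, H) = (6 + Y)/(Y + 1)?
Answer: 12358/9 ≈ 1373.1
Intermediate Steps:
V(Y, H) = 8 - (6 + Y)/(1 + Y) (V(Y, H) = 8 - (6 + Y)/(Y + 1) = 8 - (6 + Y)/(1 + Y))
(-25 + V(8, 4))*(-74) = (-25 + (2 + 7*8)/(1 + 8))*(-74) = (-25 + (2 + 56)/9)*(-74) = (-25 + (1/9)*58)*(-74) = (-25 + 58/9)*(-74) = -167/9*(-74) = 12358/9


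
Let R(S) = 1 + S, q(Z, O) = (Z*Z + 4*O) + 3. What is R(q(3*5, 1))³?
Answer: 12649337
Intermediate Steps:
q(Z, O) = 3 + Z² + 4*O (q(Z, O) = (Z² + 4*O) + 3 = 3 + Z² + 4*O)
R(q(3*5, 1))³ = (1 + (3 + (3*5)² + 4*1))³ = (1 + (3 + 15² + 4))³ = (1 + (3 + 225 + 4))³ = (1 + 232)³ = 233³ = 12649337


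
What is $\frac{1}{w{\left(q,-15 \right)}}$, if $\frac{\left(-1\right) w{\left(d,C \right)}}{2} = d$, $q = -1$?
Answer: $\frac{1}{2} \approx 0.5$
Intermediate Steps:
$w{\left(d,C \right)} = - 2 d$
$\frac{1}{w{\left(q,-15 \right)}} = \frac{1}{\left(-2\right) \left(-1\right)} = \frac{1}{2}$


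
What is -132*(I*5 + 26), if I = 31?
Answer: -23892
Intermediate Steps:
-132*(I*5 + 26) = -132*(31*5 + 26) = -132*(155 + 26) = -132*181 = -23892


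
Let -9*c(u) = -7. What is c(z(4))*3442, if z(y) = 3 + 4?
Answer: 24094/9 ≈ 2677.1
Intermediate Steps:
z(y) = 7
c(u) = 7/9 (c(u) = -⅑*(-7) = 7/9)
c(z(4))*3442 = (7/9)*3442 = 24094/9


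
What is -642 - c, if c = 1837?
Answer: -2479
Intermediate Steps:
-642 - c = -642 - 1*1837 = -642 - 1837 = -2479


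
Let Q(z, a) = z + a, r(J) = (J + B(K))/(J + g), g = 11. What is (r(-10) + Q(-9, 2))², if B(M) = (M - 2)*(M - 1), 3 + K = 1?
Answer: 25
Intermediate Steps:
K = -2 (K = -3 + 1 = -2)
B(M) = (-1 + M)*(-2 + M) (B(M) = (-2 + M)*(-1 + M) = (-1 + M)*(-2 + M))
r(J) = (12 + J)/(11 + J) (r(J) = (J + (2 + (-2)² - 3*(-2)))/(J + 11) = (J + (2 + 4 + 6))/(11 + J) = (J + 12)/(11 + J) = (12 + J)/(11 + J))
Q(z, a) = a + z
(r(-10) + Q(-9, 2))² = ((12 - 10)/(11 - 10) + (2 - 9))² = (2/1 - 7)² = (1*2 - 7)² = (2 - 7)² = (-5)² = 25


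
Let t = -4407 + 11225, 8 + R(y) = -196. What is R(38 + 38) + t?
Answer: 6614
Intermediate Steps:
R(y) = -204 (R(y) = -8 - 196 = -204)
t = 6818
R(38 + 38) + t = -204 + 6818 = 6614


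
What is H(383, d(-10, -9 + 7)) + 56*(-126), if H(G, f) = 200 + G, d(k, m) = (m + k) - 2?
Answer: -6473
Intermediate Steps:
d(k, m) = -2 + k + m (d(k, m) = (k + m) - 2 = -2 + k + m)
H(383, d(-10, -9 + 7)) + 56*(-126) = (200 + 383) + 56*(-126) = 583 - 7056 = -6473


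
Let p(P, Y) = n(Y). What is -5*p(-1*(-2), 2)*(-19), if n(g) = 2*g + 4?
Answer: 760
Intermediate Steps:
n(g) = 4 + 2*g
p(P, Y) = 4 + 2*Y
-5*p(-1*(-2), 2)*(-19) = -5*(4 + 2*2)*(-19) = -5*(4 + 4)*(-19) = -5*8*(-19) = -40*(-19) = 760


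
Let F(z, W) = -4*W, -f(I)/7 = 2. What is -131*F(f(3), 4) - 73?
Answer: 2023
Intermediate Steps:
f(I) = -14 (f(I) = -7*2 = -14)
-131*F(f(3), 4) - 73 = -(-524)*4 - 73 = -131*(-16) - 73 = 2096 - 73 = 2023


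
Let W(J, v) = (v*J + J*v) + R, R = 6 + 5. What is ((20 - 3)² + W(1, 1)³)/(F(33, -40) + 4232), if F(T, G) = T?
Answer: 2486/4265 ≈ 0.58288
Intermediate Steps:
R = 11
W(J, v) = 11 + 2*J*v (W(J, v) = (v*J + J*v) + 11 = (J*v + J*v) + 11 = 2*J*v + 11 = 11 + 2*J*v)
((20 - 3)² + W(1, 1)³)/(F(33, -40) + 4232) = ((20 - 3)² + (11 + 2*1*1)³)/(33 + 4232) = (17² + (11 + 2)³)/4265 = (289 + 13³)*(1/4265) = (289 + 2197)*(1/4265) = 2486*(1/4265) = 2486/4265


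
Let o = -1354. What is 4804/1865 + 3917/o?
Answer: -800589/2525210 ≈ -0.31704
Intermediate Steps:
4804/1865 + 3917/o = 4804/1865 + 3917/(-1354) = 4804*(1/1865) + 3917*(-1/1354) = 4804/1865 - 3917/1354 = -800589/2525210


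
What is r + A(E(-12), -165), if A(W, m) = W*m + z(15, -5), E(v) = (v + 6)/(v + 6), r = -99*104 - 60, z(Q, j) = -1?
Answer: -10522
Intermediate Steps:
r = -10356 (r = -10296 - 60 = -10356)
E(v) = 1 (E(v) = (6 + v)/(6 + v) = 1)
A(W, m) = -1 + W*m (A(W, m) = W*m - 1 = -1 + W*m)
r + A(E(-12), -165) = -10356 + (-1 + 1*(-165)) = -10356 + (-1 - 165) = -10356 - 166 = -10522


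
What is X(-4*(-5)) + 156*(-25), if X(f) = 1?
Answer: -3899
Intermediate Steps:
X(-4*(-5)) + 156*(-25) = 1 + 156*(-25) = 1 - 3900 = -3899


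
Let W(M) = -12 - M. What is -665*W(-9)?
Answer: 1995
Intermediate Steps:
-665*W(-9) = -665*(-12 - 1*(-9)) = -665*(-12 + 9) = -665*(-3) = 1995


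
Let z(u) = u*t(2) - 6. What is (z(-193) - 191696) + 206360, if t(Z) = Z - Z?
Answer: 14658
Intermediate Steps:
t(Z) = 0
z(u) = -6 (z(u) = u*0 - 6 = 0 - 6 = -6)
(z(-193) - 191696) + 206360 = (-6 - 191696) + 206360 = -191702 + 206360 = 14658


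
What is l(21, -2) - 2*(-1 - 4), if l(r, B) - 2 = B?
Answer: 10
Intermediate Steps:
l(r, B) = 2 + B
l(21, -2) - 2*(-1 - 4) = (2 - 2) - 2*(-1 - 4) = 0 - 2*(-5) = 0 + 10 = 10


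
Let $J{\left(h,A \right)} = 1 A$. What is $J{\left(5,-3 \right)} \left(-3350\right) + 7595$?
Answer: $17645$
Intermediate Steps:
$J{\left(h,A \right)} = A$
$J{\left(5,-3 \right)} \left(-3350\right) + 7595 = \left(-3\right) \left(-3350\right) + 7595 = 10050 + 7595 = 17645$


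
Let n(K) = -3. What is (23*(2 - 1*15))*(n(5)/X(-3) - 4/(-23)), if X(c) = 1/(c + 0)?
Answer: -2743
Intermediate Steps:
X(c) = 1/c
(23*(2 - 1*15))*(n(5)/X(-3) - 4/(-23)) = (23*(2 - 1*15))*(-3/(1/(-3)) - 4/(-23)) = (23*(2 - 15))*(-3/(-1/3) - 4*(-1/23)) = (23*(-13))*(-3*(-3) + 4/23) = -299*(9 + 4/23) = -299*211/23 = -2743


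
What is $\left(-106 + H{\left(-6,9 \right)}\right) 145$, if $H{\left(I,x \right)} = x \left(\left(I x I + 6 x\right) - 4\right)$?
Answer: $472700$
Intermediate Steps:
$H{\left(I,x \right)} = x \left(-4 + 6 x + x I^{2}\right)$ ($H{\left(I,x \right)} = x \left(\left(x I^{2} + 6 x\right) - 4\right) = x \left(\left(6 x + x I^{2}\right) - 4\right) = x \left(-4 + 6 x + x I^{2}\right)$)
$\left(-106 + H{\left(-6,9 \right)}\right) 145 = \left(-106 + 9 \left(-4 + 6 \cdot 9 + 9 \left(-6\right)^{2}\right)\right) 145 = \left(-106 + 9 \left(-4 + 54 + 9 \cdot 36\right)\right) 145 = \left(-106 + 9 \left(-4 + 54 + 324\right)\right) 145 = \left(-106 + 9 \cdot 374\right) 145 = \left(-106 + 3366\right) 145 = 3260 \cdot 145 = 472700$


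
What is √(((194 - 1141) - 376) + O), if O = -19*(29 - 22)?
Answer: 4*I*√91 ≈ 38.158*I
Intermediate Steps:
O = -133 (O = -19*7 = -133)
√(((194 - 1141) - 376) + O) = √(((194 - 1141) - 376) - 133) = √((-947 - 376) - 133) = √(-1323 - 133) = √(-1456) = 4*I*√91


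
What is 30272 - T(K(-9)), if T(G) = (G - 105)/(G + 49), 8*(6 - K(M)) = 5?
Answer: 13169117/435 ≈ 30274.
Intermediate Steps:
K(M) = 43/8 (K(M) = 6 - ⅛*5 = 6 - 5/8 = 43/8)
T(G) = (-105 + G)/(49 + G)
30272 - T(K(-9)) = 30272 - (-105 + 43/8)/(49 + 43/8) = 30272 - (-797)/(435/8*8) = 30272 - 8*(-797)/(435*8) = 30272 - 1*(-797/435) = 30272 + 797/435 = 13169117/435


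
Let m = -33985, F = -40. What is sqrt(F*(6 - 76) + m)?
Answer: 9*I*sqrt(385) ≈ 176.59*I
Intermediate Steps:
sqrt(F*(6 - 76) + m) = sqrt(-40*(6 - 76) - 33985) = sqrt(-40*(-70) - 33985) = sqrt(2800 - 33985) = sqrt(-31185) = 9*I*sqrt(385)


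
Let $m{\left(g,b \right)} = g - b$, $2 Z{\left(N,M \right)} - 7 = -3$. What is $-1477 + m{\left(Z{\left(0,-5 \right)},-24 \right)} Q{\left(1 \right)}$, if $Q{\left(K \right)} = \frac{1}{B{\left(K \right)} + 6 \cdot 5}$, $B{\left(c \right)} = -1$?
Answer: $- \frac{42807}{29} \approx -1476.1$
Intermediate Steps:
$Z{\left(N,M \right)} = 2$ ($Z{\left(N,M \right)} = \frac{7}{2} + \frac{1}{2} \left(-3\right) = \frac{7}{2} - \frac{3}{2} = 2$)
$Q{\left(K \right)} = \frac{1}{29}$ ($Q{\left(K \right)} = \frac{1}{-1 + 6 \cdot 5} = \frac{1}{-1 + 30} = \frac{1}{29}$)
$-1477 + m{\left(Z{\left(0,-5 \right)},-24 \right)} Q{\left(1 \right)} = -1477 + \left(2 - -24\right) \frac{1}{29} = -1477 + \left(2 + 24\right) \frac{1}{29} = -1477 + 26 \cdot \frac{1}{29} = -1477 + \frac{26}{29} = - \frac{42807}{29}$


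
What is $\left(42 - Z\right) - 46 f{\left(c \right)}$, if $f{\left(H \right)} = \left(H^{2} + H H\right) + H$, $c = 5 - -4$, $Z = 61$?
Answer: $-7885$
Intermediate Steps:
$c = 9$ ($c = 5 + 4 = 9$)
$f{\left(H \right)} = H + 2 H^{2}$ ($f{\left(H \right)} = \left(H^{2} + H^{2}\right) + H = 2 H^{2} + H = H + 2 H^{2}$)
$\left(42 - Z\right) - 46 f{\left(c \right)} = \left(42 - 61\right) - 46 \cdot 9 \left(1 + 2 \cdot 9\right) = \left(42 - 61\right) - 46 \cdot 9 \left(1 + 18\right) = -19 - 46 \cdot 9 \cdot 19 = -19 - 7866 = -7885$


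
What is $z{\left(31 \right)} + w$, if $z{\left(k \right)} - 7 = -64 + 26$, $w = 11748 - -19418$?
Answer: $31135$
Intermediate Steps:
$w = 31166$ ($w = 11748 + 19418 = 31166$)
$z{\left(k \right)} = -31$ ($z{\left(k \right)} = 7 + \left(-64 + 26\right) = 7 - 38 = -31$)
$z{\left(31 \right)} + w = -31 + 31166 = 31135$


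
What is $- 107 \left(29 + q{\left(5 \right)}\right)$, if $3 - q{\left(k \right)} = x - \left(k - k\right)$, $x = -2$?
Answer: $-3638$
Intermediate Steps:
$q{\left(k \right)} = 5$ ($q{\left(k \right)} = 3 - \left(-2 - \left(k - k\right)\right) = 3 - \left(-2 - 0\right) = 3 - \left(-2 + 0\right) = 3 - -2 = 3 + 2 = 5$)
$- 107 \left(29 + q{\left(5 \right)}\right) = - 107 \left(29 + 5\right) = \left(-107\right) 34 = -3638$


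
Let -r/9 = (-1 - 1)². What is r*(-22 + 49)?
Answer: -972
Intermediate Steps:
r = -36 (r = -9*(-1 - 1)² = -9*(-2)² = -9*4 = -36)
r*(-22 + 49) = -36*(-22 + 49) = -36*27 = -972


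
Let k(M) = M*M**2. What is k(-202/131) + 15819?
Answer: 35554309121/2248091 ≈ 15815.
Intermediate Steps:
k(M) = M**3
k(-202/131) + 15819 = (-202/131)**3 + 15819 = -8242408/2248091 + 15819 = 35554309121/2248091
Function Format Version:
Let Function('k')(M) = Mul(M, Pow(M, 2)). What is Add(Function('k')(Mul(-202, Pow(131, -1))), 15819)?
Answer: Rational(35554309121, 2248091) ≈ 15815.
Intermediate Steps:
Function('k')(M) = Pow(M, 3)
Add(Function('k')(Mul(-202, Pow(131, -1))), 15819) = Add(Pow(Mul(-202, Pow(131, -1)), 3), 15819) = Add(Pow(Mul(-202, Rational(1, 131)), 3), 15819) = Add(Pow(Rational(-202, 131), 3), 15819) = Add(Rational(-8242408, 2248091), 15819) = Rational(35554309121, 2248091)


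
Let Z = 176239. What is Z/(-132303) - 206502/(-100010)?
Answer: 4847585858/6615811515 ≈ 0.73273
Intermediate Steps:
Z/(-132303) - 206502/(-100010) = 176239/(-132303) - 206502/(-100010) = 176239*(-1/132303) - 206502*(-1/100010) = -176239/132303 + 103251/50005 = 4847585858/6615811515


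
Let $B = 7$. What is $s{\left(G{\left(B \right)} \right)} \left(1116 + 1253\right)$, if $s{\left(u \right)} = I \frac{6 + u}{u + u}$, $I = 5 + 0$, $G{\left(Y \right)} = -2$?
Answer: $-11845$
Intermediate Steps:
$I = 5$
$s{\left(u \right)} = \frac{5 \left(6 + u\right)}{2 u}$ ($s{\left(u \right)} = 5 \frac{6 + u}{u + u} = 5 \frac{6 + u}{2 u} = \frac{5 \left(6 + u\right)}{2 u}$)
$s{\left(G{\left(B \right)} \right)} \left(1116 + 1253\right) = \left(\frac{5}{2} + \frac{15}{-2}\right) \left(1116 + 1253\right) = \left(\frac{5}{2} + 15 \left(- \frac{1}{2}\right)\right) 2369 = \left(\frac{5}{2} - \frac{15}{2}\right) 2369 = \left(-5\right) 2369 = -11845$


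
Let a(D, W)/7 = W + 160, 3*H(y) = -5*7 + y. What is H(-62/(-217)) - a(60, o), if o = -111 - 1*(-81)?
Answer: -6451/7 ≈ -921.57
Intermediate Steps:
o = -30 (o = -111 + 81 = -30)
H(y) = -35/3 + y/3 (H(y) = (-5*7 + y)/3 = (-35 + y)/3 = -35/3 + y/3)
a(D, W) = 1120 + 7*W (a(D, W) = 7*(W + 160) = 7*(160 + W) = 1120 + 7*W)
H(-62/(-217)) - a(60, o) = (-35/3 + (-62/(-217))/3) - (1120 + 7*(-30)) = (-35/3 + (-62*(-1/217))/3) - (1120 - 210) = (-35/3 + (⅓)*(2/7)) - 1*910 = (-35/3 + 2/21) - 910 = -81/7 - 910 = -6451/7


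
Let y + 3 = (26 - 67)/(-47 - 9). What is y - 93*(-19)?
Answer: 98825/56 ≈ 1764.7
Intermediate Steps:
y = -127/56 (y = -3 + (26 - 67)/(-47 - 9) = -3 - 41/(-56) = -3 - 41*(-1/56) = -3 + 41/56 = -127/56 ≈ -2.2679)
y - 93*(-19) = -127/56 - 93*(-19) = -127/56 + 1767 = 98825/56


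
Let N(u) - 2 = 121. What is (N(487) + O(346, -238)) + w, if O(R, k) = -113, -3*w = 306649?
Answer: -306619/3 ≈ -1.0221e+5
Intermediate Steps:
w = -306649/3 (w = -1/3*306649 = -306649/3 ≈ -1.0222e+5)
N(u) = 123 (N(u) = 2 + 121 = 123)
(N(487) + O(346, -238)) + w = (123 - 113) - 306649/3 = 10 - 306649/3 = -306619/3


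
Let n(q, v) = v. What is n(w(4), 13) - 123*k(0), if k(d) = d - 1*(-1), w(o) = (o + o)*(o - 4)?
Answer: -110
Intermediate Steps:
w(o) = 2*o*(-4 + o) (w(o) = (2*o)*(-4 + o) = 2*o*(-4 + o))
k(d) = 1 + d (k(d) = d + 1 = 1 + d)
n(w(4), 13) - 123*k(0) = 13 - 123*(1 + 0) = 13 - 123*1 = 13 - 123 = -110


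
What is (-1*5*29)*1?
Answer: -145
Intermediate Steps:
(-1*5*29)*1 = -5*29*1 = -145*1 = -145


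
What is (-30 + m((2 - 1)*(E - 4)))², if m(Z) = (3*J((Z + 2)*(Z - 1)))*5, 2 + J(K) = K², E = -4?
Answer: 1907942400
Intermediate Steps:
J(K) = -2 + K²
m(Z) = -30 + 15*(-1 + Z)²*(2 + Z)² (m(Z) = (3*(-2 + ((Z + 2)*(Z - 1))²))*5 = (3*(-2 + ((2 + Z)*(-1 + Z))²))*5 = (3*(-2 + ((-1 + Z)*(2 + Z))²))*5 = (3*(-2 + (-1 + Z)²*(2 + Z)²))*5 = (-6 + 3*(-1 + Z)²*(2 + Z)²)*5 = -30 + 15*(-1 + Z)²*(2 + Z)²)
(-30 + m((2 - 1)*(E - 4)))² = (-30 + (-30 + 15*(-2 + (2 - 1)*(-4 - 4) + ((2 - 1)*(-4 - 4))²)²))² = (-30 + (-30 + 15*(-2 + 1*(-8) + (1*(-8))²)²))² = (-30 + (-30 + 15*(-2 - 8 + (-8)²)²))² = (-30 + (-30 + 15*(-2 - 8 + 64)²))² = (-30 + (-30 + 15*54²))² = (-30 + (-30 + 15*2916))² = (-30 + (-30 + 43740))² = (-30 + 43710)² = 43680² = 1907942400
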